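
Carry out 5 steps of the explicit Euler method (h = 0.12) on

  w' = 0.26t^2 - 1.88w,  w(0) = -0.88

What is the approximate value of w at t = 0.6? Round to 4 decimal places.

Euler: w_{n+1} = w_n + h·f(t_n, w_n).
t=0.000000, w=-0.880000: f=1.654400 → w ← -0.880000 + 0.12·1.654400 = -0.681472
t=0.120000, w=-0.681472: f=1.284911 → w ← -0.681472 + 0.12·1.284911 = -0.527283
t=0.240000, w=-0.527283: f=1.006267 → w ← -0.527283 + 0.12·1.006267 = -0.406531
t=0.360000, w=-0.406531: f=0.797973 → w ← -0.406531 + 0.12·0.797973 = -0.310774
t=0.480000, w=-0.310774: f=0.644159 → w ← -0.310774 + 0.12·0.644159 = -0.233475
w(0.6) ≈ -0.2335

-0.2335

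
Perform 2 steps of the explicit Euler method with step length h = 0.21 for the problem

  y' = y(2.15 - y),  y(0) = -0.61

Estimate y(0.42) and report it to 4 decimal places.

Euler: y_{n+1} = y_n + h·f(s_n, y_n).
s=0.000000, y=-0.610000: f=-1.683600 → y ← -0.610000 + 0.21·(-1.683600) = -0.963556
s=0.210000, y=-0.963556: f=-3.000086 → y ← -0.963556 + 0.21·(-3.000086) = -1.593574
y(0.42) ≈ -1.5936

-1.5936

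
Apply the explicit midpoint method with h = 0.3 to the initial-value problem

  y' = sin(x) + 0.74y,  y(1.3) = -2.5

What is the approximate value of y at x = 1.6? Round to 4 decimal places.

Midpoint: k1 = f(x_n, y_n); k2 = f(x_n + h/2, y_n + (h/2)·k1); y_{n+1} = y_n + h·k2.
x=1.300000, y=-2.500000:
  k1 = f(1.300000, -2.500000) = -0.886442
  k2 = f(1.450000, -2.632966) = -0.955682
  y ← -2.500000 + 0.3·(-0.955682) = -2.786705
y(1.6) ≈ -2.7867

-2.7867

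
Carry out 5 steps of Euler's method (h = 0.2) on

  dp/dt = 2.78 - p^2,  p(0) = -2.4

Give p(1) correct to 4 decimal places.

Euler: p_{n+1} = p_n + h·f(t_n, p_n).
t=0.000000, p=-2.400000: f=-2.980000 → p ← -2.400000 + 0.2·(-2.980000) = -2.996000
t=0.200000, p=-2.996000: f=-6.196016 → p ← -2.996000 + 0.2·(-6.196016) = -4.235203
t=0.400000, p=-4.235203: f=-15.156946 → p ← -4.235203 + 0.2·(-15.156946) = -7.266592
t=0.600000, p=-7.266592: f=-50.023366 → p ← -7.266592 + 0.2·(-50.023366) = -17.271266
t=0.800000, p=-17.271266: f=-295.516613 → p ← -17.271266 + 0.2·(-295.516613) = -76.374588
p(1) ≈ -76.3746

-76.3746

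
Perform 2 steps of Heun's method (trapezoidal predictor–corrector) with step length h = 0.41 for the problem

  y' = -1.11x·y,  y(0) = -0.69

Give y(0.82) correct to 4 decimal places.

-0.4723

Heun: k1 = f(x_n, y_n); k2 = f(x_n + h, y_n + h·k1); y_{n+1} = y_n + (h/2)·(k1 + k2).
x=0.000000, y=-0.690000:
  k1 = f(0.000000, -0.690000) = 0.000000
  k2 = f(0.410000, -0.690000) = 0.314019
  y ← -0.690000 + (0.41/2)·(0.000000 + 0.314019) = -0.625626
x=0.410000, y=-0.625626:
  k1 = f(0.410000, -0.625626) = 0.284722
  k2 = f(0.820000, -0.508890) = 0.463192
  y ← -0.625626 + (0.41/2)·(0.284722 + 0.463192) = -0.472304
y(0.82) ≈ -0.4723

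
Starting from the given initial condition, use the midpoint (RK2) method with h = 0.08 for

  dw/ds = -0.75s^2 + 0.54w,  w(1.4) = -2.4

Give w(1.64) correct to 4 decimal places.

-3.1749

Midpoint: k1 = f(s_n, w_n); k2 = f(s_n + h/2, w_n + (h/2)·k1); w_{n+1} = w_n + h·k2.
s=1.400000, w=-2.400000:
  k1 = f(1.400000, -2.400000) = -2.766000
  k2 = f(1.440000, -2.510640) = -2.910946
  w ← -2.400000 + 0.08·(-2.910946) = -2.632876
s=1.480000, w=-2.632876:
  k1 = f(1.480000, -2.632876) = -3.064553
  k2 = f(1.520000, -2.755458) = -3.220747
  w ← -2.632876 + 0.08·(-3.220747) = -2.890535
s=1.560000, w=-2.890535:
  k1 = f(1.560000, -2.890535) = -3.386089
  k2 = f(1.600000, -3.025979) = -3.554029
  w ← -2.890535 + 0.08·(-3.554029) = -3.174858
w(1.64) ≈ -3.1749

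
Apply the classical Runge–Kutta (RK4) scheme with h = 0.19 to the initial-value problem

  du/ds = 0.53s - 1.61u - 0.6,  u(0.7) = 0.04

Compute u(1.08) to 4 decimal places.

-0.0119

RK4: k1 = f(s_n, u_n); k2 = f(s_n + h/2, u_n + (h/2)·k1); k3 = f(s_n + h/2, u_n + (h/2)·k2); k4 = f(s_n + h, u_n + h·k3); u_{n+1} = u_n + (h/6)·(k1 + 2k2 + 2k3 + k4).
s=0.700000, u=0.040000:
  k1 = f(0.700000, 0.040000) = -0.293400
  k2 = f(0.795000, 0.012127) = -0.198174
  k3 = f(0.795000, 0.021173) = -0.212739
  k4 = f(0.890000, -0.000420) = -0.127623
  u ← 0.040000 + (0.19/6)·(k1 + 2k2 + 2k3 + k4) = 0.000643
s=0.890000, u=0.000643:
  k1 = f(0.890000, 0.000643) = -0.129335
  k2 = f(0.985000, -0.011644) = -0.059204
  k3 = f(0.985000, -0.004981) = -0.069930
  k4 = f(1.080000, -0.012644) = -0.007244
  u ← 0.000643 + (0.19/6)·(k1 + 2k2 + 2k3 + k4) = -0.011860
u(1.08) ≈ -0.0119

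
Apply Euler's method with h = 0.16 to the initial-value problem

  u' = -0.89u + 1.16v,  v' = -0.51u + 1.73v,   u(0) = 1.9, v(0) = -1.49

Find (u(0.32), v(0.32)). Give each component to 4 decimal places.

0.7784, -2.7374

Euler on (u,v): u_{n+1} = u_n + h·u', v_{n+1} = v_n + h·v'.
0.000000: (1.900000, -1.490000); f=(-3.419400, -3.546700) → (1.352896, -2.057472)
0.160000: (1.352896, -2.057472); f=(-3.590745, -4.249404) → (0.778377, -2.737377)
(u(0.32), v(0.32)) ≈ (0.7784, -2.7374)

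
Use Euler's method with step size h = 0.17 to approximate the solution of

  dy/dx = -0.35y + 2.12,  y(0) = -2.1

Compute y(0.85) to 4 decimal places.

0.0546

Euler: y_{n+1} = y_n + h·f(x_n, y_n).
x=0.000000, y=-2.100000: f=2.855000 → y ← -2.100000 + 0.17·2.855000 = -1.614650
x=0.170000, y=-1.614650: f=2.685128 → y ← -1.614650 + 0.17·2.685128 = -1.158178
x=0.340000, y=-1.158178: f=2.525362 → y ← -1.158178 + 0.17·2.525362 = -0.728867
x=0.510000, y=-0.728867: f=2.375103 → y ← -0.728867 + 0.17·2.375103 = -0.325099
x=0.680000, y=-0.325099: f=2.233785 → y ← -0.325099 + 0.17·2.233785 = 0.054644
y(0.85) ≈ 0.0546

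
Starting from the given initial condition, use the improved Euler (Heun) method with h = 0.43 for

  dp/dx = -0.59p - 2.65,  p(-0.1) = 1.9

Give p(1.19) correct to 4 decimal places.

-1.4761

Heun: k1 = f(x_n, p_n); k2 = f(x_n + h, p_n + h·k1); p_{n+1} = p_n + (h/2)·(k1 + k2).
x=-0.100000, p=1.900000:
  k1 = f(-0.100000, 1.900000) = -3.771000
  k2 = f(0.330000, 0.278470) = -2.814297
  p ← 1.900000 + (0.43/2)·(-3.771000 + (-2.814297)) = 0.484161
x=0.330000, p=0.484161:
  k1 = f(0.330000, 0.484161) = -2.935655
  k2 = f(0.760000, -0.778171) = -2.190879
  p ← 0.484161 + (0.43/2)·(-2.935655 + (-2.190879)) = -0.618044
x=0.760000, p=-0.618044:
  k1 = f(0.760000, -0.618044) = -2.285354
  k2 = f(1.190000, -1.600746) = -1.705560
  p ← -0.618044 + (0.43/2)·(-2.285354 + (-1.705560)) = -1.476090
p(1.19) ≈ -1.4761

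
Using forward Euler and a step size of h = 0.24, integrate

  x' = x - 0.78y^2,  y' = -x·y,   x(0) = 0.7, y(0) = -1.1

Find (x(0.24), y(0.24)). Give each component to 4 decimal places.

0.6415, -0.9152

Euler on (x,y): x_{n+1} = x_n + h·x', y_{n+1} = y_n + h·y'.
0.000000: (0.700000, -1.100000); f=(-0.243800, 0.770000) → (0.641488, -0.915200)
(x(0.24), y(0.24)) ≈ (0.6415, -0.9152)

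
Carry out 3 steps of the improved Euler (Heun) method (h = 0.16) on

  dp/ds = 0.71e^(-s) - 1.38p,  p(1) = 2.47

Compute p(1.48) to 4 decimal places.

1.3518

Heun: k1 = f(s_n, p_n); k2 = f(s_n + h, p_n + h·k1); p_{n+1} = p_n + (h/2)·(k1 + k2).
s=1.000000, p=2.470000:
  k1 = f(1.000000, 2.470000) = -3.147406
  k2 = f(1.160000, 1.966415) = -2.491078
  p ← 2.470000 + (0.16/2)·(-3.147406 + (-2.491078)) = 2.018921
s=1.160000, p=2.018921:
  k1 = f(1.160000, 2.018921) = -2.563536
  k2 = f(1.320000, 1.608756) = -2.030417
  p ← 2.018921 + (0.16/2)·(-2.563536 + (-2.030417)) = 1.651405
s=1.320000, p=1.651405:
  k1 = f(1.320000, 1.651405) = -2.089273
  k2 = f(1.480000, 1.317121) = -1.656005
  p ← 1.651405 + (0.16/2)·(-2.089273 + (-1.656005)) = 1.351783
p(1.48) ≈ 1.3518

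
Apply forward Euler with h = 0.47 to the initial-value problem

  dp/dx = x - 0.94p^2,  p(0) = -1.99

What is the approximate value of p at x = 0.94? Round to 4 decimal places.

Euler: p_{n+1} = p_n + h·f(x_n, p_n).
x=0.000000, p=-1.990000: f=-3.722494 → p ← -1.990000 + 0.47·(-3.722494) = -3.739572
x=0.470000, p=-3.739572: f=-12.675336 → p ← -3.739572 + 0.47·(-12.675336) = -9.696980
p(0.94) ≈ -9.6970

-9.6970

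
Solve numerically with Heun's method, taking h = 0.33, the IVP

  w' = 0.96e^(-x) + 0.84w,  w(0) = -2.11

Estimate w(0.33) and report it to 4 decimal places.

Heun: k1 = f(x_n, w_n); k2 = f(x_n + h, w_n + h·k1); w_{n+1} = w_n + (h/2)·(k1 + k2).
x=0.000000, w=-2.110000:
  k1 = f(0.000000, -2.110000) = -0.812400
  k2 = f(0.330000, -2.378092) = -1.307430
  w ← -2.110000 + (0.33/2)·(-0.812400 + (-1.307430)) = -2.459772
w(0.33) ≈ -2.4598

-2.4598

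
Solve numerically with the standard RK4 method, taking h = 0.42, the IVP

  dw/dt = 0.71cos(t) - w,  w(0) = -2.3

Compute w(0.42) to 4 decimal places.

-1.2759

RK4: k1 = f(t_n, w_n); k2 = f(t_n + h/2, w_n + (h/2)·k1); k3 = f(t_n + h/2, w_n + (h/2)·k2); k4 = f(t_n + h, w_n + h·k3); w_{n+1} = w_n + (h/6)·(k1 + 2k2 + 2k3 + k4).
t=0.000000, w=-2.300000:
  k1 = f(0.000000, -2.300000) = 3.010000
  k2 = f(0.210000, -1.667900) = 2.362302
  k3 = f(0.210000, -1.803917) = 2.498319
  k4 = f(0.420000, -1.250706) = 1.898999
  w ← -2.300000 + (0.42/6)·(k1 + 2k2 + 2k3 + k4) = -1.275883
w(0.42) ≈ -1.2759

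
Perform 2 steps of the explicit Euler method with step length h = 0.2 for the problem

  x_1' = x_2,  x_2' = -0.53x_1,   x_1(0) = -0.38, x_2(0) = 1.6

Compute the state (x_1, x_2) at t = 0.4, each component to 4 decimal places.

0.2681, 1.6466

Euler on (x_1,x_2): x_1_{n+1} = x_1_n + h·x_1', x_2_{n+1} = x_2_n + h·x_2'.
0.000000: (-0.380000, 1.600000); f=(1.600000, 0.201400) → (-0.060000, 1.640280)
0.200000: (-0.060000, 1.640280); f=(1.640280, 0.031800) → (0.268056, 1.646640)
(x_1(0.4), x_2(0.4)) ≈ (0.2681, 1.6466)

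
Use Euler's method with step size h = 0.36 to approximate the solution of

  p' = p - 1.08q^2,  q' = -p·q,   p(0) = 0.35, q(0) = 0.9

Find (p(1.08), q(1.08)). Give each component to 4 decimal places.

Euler on (p,q): p_{n+1} = p_n + h·p', q_{n+1} = q_n + h·q'.
0.000000: (0.350000, 0.900000); f=(-0.524800, -0.315000) → (0.161072, 0.786600)
0.360000: (0.161072, 0.786600); f=(-0.507167, -0.126699) → (-0.021508, 0.740988)
0.720000: (-0.021508, 0.740988); f=(-0.614497, 0.015937) → (-0.242727, 0.746726)
(p(1.08), q(1.08)) ≈ (-0.2427, 0.7467)

-0.2427, 0.7467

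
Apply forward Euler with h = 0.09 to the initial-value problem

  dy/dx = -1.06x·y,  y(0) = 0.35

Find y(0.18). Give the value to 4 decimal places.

0.3470

Euler: y_{n+1} = y_n + h·f(x_n, y_n).
x=0.000000, y=0.350000: f=0.000000 → y ← 0.350000 + 0.09·0.000000 = 0.350000
x=0.090000, y=0.350000: f=-0.033390 → y ← 0.350000 + 0.09·(-0.033390) = 0.346995
y(0.18) ≈ 0.3470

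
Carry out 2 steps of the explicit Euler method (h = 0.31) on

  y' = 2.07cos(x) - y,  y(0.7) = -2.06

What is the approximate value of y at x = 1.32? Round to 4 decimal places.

-0.3008

Euler: y_{n+1} = y_n + h·f(x_n, y_n).
x=0.700000, y=-2.060000: f=3.643223 → y ← -2.060000 + 0.31·3.643223 = -0.930601
x=1.010000, y=-0.930601: f=2.031552 → y ← -0.930601 + 0.31·2.031552 = -0.300820
y(1.32) ≈ -0.3008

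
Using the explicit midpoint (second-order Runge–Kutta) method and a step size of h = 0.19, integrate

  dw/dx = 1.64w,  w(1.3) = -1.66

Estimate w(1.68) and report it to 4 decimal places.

-3.0710

Midpoint: k1 = f(x_n, w_n); k2 = f(x_n + h/2, w_n + (h/2)·k1); w_{n+1} = w_n + h·k2.
x=1.300000, w=-1.660000:
  k1 = f(1.300000, -1.660000) = -2.722400
  k2 = f(1.395000, -1.918628) = -3.146550
  w ← -1.660000 + 0.19·(-3.146550) = -2.257844
x=1.490000, w=-2.257844:
  k1 = f(1.490000, -2.257844) = -3.702865
  k2 = f(1.585000, -2.609617) = -4.279771
  w ← -2.257844 + 0.19·(-4.279771) = -3.071001
w(1.68) ≈ -3.0710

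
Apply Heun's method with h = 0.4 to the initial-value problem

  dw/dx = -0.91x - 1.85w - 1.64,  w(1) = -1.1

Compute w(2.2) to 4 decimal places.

Heun: k1 = f(x_n, w_n); k2 = f(x_n + h, w_n + h·k1); w_{n+1} = w_n + (h/2)·(k1 + k2).
x=1.000000, w=-1.100000:
  k1 = f(1.000000, -1.100000) = -0.515000
  k2 = f(1.400000, -1.306000) = -0.497900
  w ← -1.100000 + (0.4/2)·(-0.515000 + (-0.497900)) = -1.302580
x=1.400000, w=-1.302580:
  k1 = f(1.400000, -1.302580) = -0.504227
  k2 = f(1.800000, -1.504271) = -0.495099
  w ← -1.302580 + (0.4/2)·(-0.504227 + (-0.495099)) = -1.502445
x=1.800000, w=-1.502445:
  k1 = f(1.800000, -1.502445) = -0.498476
  k2 = f(2.200000, -1.701836) = -0.493604
  w ← -1.502445 + (0.4/2)·(-0.498476 + (-0.493604)) = -1.700861
w(2.2) ≈ -1.7009

-1.7009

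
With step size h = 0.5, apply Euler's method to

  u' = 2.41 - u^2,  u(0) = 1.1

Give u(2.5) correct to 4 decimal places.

Euler: u_{n+1} = u_n + h·f(t_n, u_n).
t=0.000000, u=1.100000: f=1.200000 → u ← 1.100000 + 0.5·1.200000 = 1.700000
t=0.500000, u=1.700000: f=-0.480000 → u ← 1.700000 + 0.5·(-0.480000) = 1.460000
t=1.000000, u=1.460000: f=0.278400 → u ← 1.460000 + 0.5·0.278400 = 1.599200
t=1.500000, u=1.599200: f=-0.147441 → u ← 1.599200 + 0.5·(-0.147441) = 1.525480
t=2.000000, u=1.525480: f=0.082912 → u ← 1.525480 + 0.5·0.082912 = 1.566936
u(2.5) ≈ 1.5669

1.5669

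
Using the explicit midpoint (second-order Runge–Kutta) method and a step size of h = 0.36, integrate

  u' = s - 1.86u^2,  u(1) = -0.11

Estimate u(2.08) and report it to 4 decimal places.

0.8983

Midpoint: k1 = f(s_n, u_n); k2 = f(s_n + h/2, u_n + (h/2)·k1); u_{n+1} = u_n + h·k2.
s=1.000000, u=-0.110000:
  k1 = f(1.000000, -0.110000) = 0.977494
  k2 = f(1.180000, 0.065949) = 1.171910
  u ← -0.110000 + 0.36·1.171910 = 0.311888
s=1.360000, u=0.311888:
  k1 = f(1.360000, 0.311888) = 1.179070
  k2 = f(1.540000, 0.524120) = 1.029054
  u ← 0.311888 + 0.36·1.029054 = 0.682347
s=1.720000, u=0.682347:
  k1 = f(1.720000, 0.682347) = 0.853988
  k2 = f(1.900000, 0.836065) = 0.599851
  u ← 0.682347 + 0.36·0.599851 = 0.898294
u(2.08) ≈ 0.8983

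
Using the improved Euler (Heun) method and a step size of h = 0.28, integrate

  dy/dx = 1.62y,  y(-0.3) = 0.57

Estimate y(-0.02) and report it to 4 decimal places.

0.8872

Heun: k1 = f(x_n, y_n); k2 = f(x_n + h, y_n + h·k1); y_{n+1} = y_n + (h/2)·(k1 + k2).
x=-0.300000, y=0.570000:
  k1 = f(-0.300000, 0.570000) = 0.923400
  k2 = f(-0.020000, 0.828552) = 1.342254
  y ← 0.570000 + (0.28/2)·(0.923400 + 1.342254) = 0.887192
y(-0.02) ≈ 0.8872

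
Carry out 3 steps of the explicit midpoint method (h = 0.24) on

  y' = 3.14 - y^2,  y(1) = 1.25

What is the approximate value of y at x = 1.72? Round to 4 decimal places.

1.7034

Midpoint: k1 = f(x_n, y_n); k2 = f(x_n + h/2, y_n + (h/2)·k1); y_{n+1} = y_n + h·k2.
x=1.000000, y=1.250000:
  k1 = f(1.000000, 1.250000) = 1.577500
  k2 = f(1.120000, 1.439300) = 1.068416
  y ← 1.250000 + 0.24·1.068416 = 1.506420
x=1.240000, y=1.506420:
  k1 = f(1.240000, 1.506420) = 0.870700
  k2 = f(1.360000, 1.610904) = 0.544989
  y ← 1.506420 + 0.24·0.544989 = 1.637217
x=1.480000, y=1.637217:
  k1 = f(1.480000, 1.637217) = 0.459520
  k2 = f(1.600000, 1.692360) = 0.275919
  y ← 1.637217 + 0.24·0.275919 = 1.703438
y(1.72) ≈ 1.7034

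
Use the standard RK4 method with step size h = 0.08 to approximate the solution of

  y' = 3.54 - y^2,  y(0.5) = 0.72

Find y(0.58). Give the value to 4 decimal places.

RK4: k1 = f(t_n, y_n); k2 = f(t_n + h/2, y_n + (h/2)·k1); k3 = f(t_n + h/2, y_n + (h/2)·k2); k4 = f(t_n + h, y_n + h·k3); y_{n+1} = y_n + (h/6)·(k1 + 2k2 + 2k3 + k4).
t=0.500000, y=0.720000:
  k1 = f(0.500000, 0.720000) = 3.021600
  k2 = f(0.540000, 0.840864) = 2.832948
  k3 = f(0.540000, 0.833318) = 2.845581
  k4 = f(0.580000, 0.947647) = 2.641966
  y ← 0.720000 + (0.08/6)·(k1 + 2k2 + 2k3 + k4) = 0.946942
y(0.58) ≈ 0.9469

0.9469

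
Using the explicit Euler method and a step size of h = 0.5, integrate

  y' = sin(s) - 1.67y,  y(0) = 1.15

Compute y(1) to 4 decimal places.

Euler: y_{n+1} = y_n + h·f(s_n, y_n).
s=0.000000, y=1.150000: f=-1.920500 → y ← 1.150000 + 0.5·(-1.920500) = 0.189750
s=0.500000, y=0.189750: f=0.162543 → y ← 0.189750 + 0.5·0.162543 = 0.271022
y(1) ≈ 0.2710

0.2710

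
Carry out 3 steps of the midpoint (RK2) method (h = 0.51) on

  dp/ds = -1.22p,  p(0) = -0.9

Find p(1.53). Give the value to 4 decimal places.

-0.1679

Midpoint: k1 = f(s_n, p_n); k2 = f(s_n + h/2, p_n + (h/2)·k1); p_{n+1} = p_n + h·k2.
s=0.000000, p=-0.900000:
  k1 = f(0.000000, -0.900000) = 1.098000
  k2 = f(0.255000, -0.620010) = 0.756412
  p ← -0.900000 + 0.51·0.756412 = -0.514230
s=0.510000, p=-0.514230:
  k1 = f(0.510000, -0.514230) = 0.627360
  k2 = f(0.765000, -0.354253) = 0.432189
  p ← -0.514230 + 0.51·0.432189 = -0.293814
s=1.020000, p=-0.293814:
  k1 = f(1.020000, -0.293814) = 0.358453
  k2 = f(1.275000, -0.202408) = 0.246938
  p ← -0.293814 + 0.51·0.246938 = -0.167875
p(1.53) ≈ -0.1679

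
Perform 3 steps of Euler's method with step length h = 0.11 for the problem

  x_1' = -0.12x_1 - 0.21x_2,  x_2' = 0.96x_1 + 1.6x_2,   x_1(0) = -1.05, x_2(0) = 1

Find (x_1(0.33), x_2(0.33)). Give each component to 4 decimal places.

-1.0821, 1.2285

Euler on (x_1,x_2): x_1_{n+1} = x_1_n + h·x_1', x_2_{n+1} = x_2_n + h·x_2'.
0.000000: (-1.050000, 1.000000); f=(-0.084000, 0.592000) → (-1.059240, 1.065120)
0.110000: (-1.059240, 1.065120); f=(-0.096566, 0.687322) → (-1.069862, 1.140725)
0.220000: (-1.069862, 1.140725); f=(-0.111169, 0.798093) → (-1.082091, 1.228516)
(x_1(0.33), x_2(0.33)) ≈ (-1.0821, 1.2285)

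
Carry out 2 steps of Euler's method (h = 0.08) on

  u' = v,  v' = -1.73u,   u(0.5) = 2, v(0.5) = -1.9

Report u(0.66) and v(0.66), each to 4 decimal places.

Euler on (u,v): u_{n+1} = u_n + h·u', v_{n+1} = v_n + h·v'.
0.500000: (2.000000, -1.900000); f=(-1.900000, -3.460000) → (1.848000, -2.176800)
0.580000: (1.848000, -2.176800); f=(-2.176800, -3.197040) → (1.673856, -2.432563)
(u(0.66), v(0.66)) ≈ (1.6739, -2.4326)

1.6739, -2.4326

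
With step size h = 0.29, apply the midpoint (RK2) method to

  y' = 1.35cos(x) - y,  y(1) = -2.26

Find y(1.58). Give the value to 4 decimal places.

-1.1424

Midpoint: k1 = f(x_n, y_n); k2 = f(x_n + h/2, y_n + (h/2)·k1); y_{n+1} = y_n + h·k2.
x=1.000000, y=-2.260000:
  k1 = f(1.000000, -2.260000) = 2.989408
  k2 = f(1.145000, -1.826536) = 2.384148
  y ← -2.260000 + 0.29·2.384148 = -1.568597
x=1.290000, y=-1.568597:
  k1 = f(1.290000, -1.568597) = 1.942710
  k2 = f(1.435000, -1.286904) = 1.469666
  y ← -1.568597 + 0.29·1.469666 = -1.142394
y(1.58) ≈ -1.1424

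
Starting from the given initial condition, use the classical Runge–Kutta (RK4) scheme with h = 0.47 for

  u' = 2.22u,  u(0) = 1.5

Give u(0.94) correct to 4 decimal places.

RK4: k1 = f(s_n, u_n); k2 = f(s_n + h/2, u_n + (h/2)·k1); k3 = f(s_n + h/2, u_n + (h/2)·k2); k4 = f(s_n + h, u_n + h·k3); u_{n+1} = u_n + (h/6)·(k1 + 2k2 + 2k3 + k4).
s=0.000000, u=1.500000:
  k1 = f(0.000000, 1.500000) = 3.330000
  k2 = f(0.235000, 2.282550) = 5.067261
  k3 = f(0.235000, 2.690806) = 5.973590
  k4 = f(0.470000, 4.307587) = 9.562844
  u ← 1.500000 + (0.47/6)·(k1 + 2k2 + 2k3 + k4) = 4.239673
s=0.470000, u=4.239673:
  k1 = f(0.470000, 4.239673) = 9.412074
  k2 = f(0.705000, 6.451510) = 14.322352
  k3 = f(0.705000, 7.605426) = 16.884045
  k4 = f(0.940000, 12.175174) = 27.028886
  u ← 4.239673 + (0.47/6)·(k1 + 2k2 + 2k3 + k4) = 11.983217
u(0.94) ≈ 11.9832

11.9832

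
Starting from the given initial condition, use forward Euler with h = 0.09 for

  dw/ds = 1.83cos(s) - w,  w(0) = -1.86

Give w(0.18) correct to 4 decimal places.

-1.2264

Euler: w_{n+1} = w_n + h·f(s_n, w_n).
s=0.000000, w=-1.860000: f=3.690000 → w ← -1.860000 + 0.09·3.690000 = -1.527900
s=0.090000, w=-1.527900: f=3.350494 → w ← -1.527900 + 0.09·3.350494 = -1.226356
w(0.18) ≈ -1.2264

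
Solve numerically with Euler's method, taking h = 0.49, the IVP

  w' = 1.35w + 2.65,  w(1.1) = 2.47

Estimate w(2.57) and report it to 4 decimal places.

18.3697

Euler: w_{n+1} = w_n + h·f(x_n, w_n).
x=1.100000, w=2.470000: f=5.984500 → w ← 2.470000 + 0.49·5.984500 = 5.402405
x=1.590000, w=5.402405: f=9.943247 → w ← 5.402405 + 0.49·9.943247 = 10.274596
x=2.080000, w=10.274596: f=16.520704 → w ← 10.274596 + 0.49·16.520704 = 18.369741
w(2.57) ≈ 18.3697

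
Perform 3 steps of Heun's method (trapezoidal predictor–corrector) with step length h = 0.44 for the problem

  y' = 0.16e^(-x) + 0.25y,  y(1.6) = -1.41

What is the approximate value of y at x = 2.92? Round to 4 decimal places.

Heun: k1 = f(x_n, y_n); k2 = f(x_n + h, y_n + h·k1); y_{n+1} = y_n + (h/2)·(k1 + k2).
x=1.600000, y=-1.410000:
  k1 = f(1.600000, -1.410000) = -0.320197
  k2 = f(2.040000, -1.550886) = -0.366917
  y ← -1.410000 + (0.44/2)·(-0.320197 + (-0.366917)) = -1.561165
x=2.040000, y=-1.561165:
  k1 = f(2.040000, -1.561165) = -0.369487
  k2 = f(2.480000, -1.723739) = -0.417536
  y ← -1.561165 + (0.44/2)·(-0.369487 + (-0.417536)) = -1.734310
x=2.480000, y=-1.734310:
  k1 = f(2.480000, -1.734310) = -0.420179
  k2 = f(2.920000, -1.919189) = -0.471168
  y ← -1.734310 + (0.44/2)·(-0.420179 + (-0.471168)) = -1.930406
y(2.92) ≈ -1.9304

-1.9304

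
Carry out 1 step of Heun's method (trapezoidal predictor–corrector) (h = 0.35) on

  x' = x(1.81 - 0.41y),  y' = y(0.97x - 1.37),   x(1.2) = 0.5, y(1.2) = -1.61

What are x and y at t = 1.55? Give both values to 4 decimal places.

Heun on (x,y): k1 = f(t_n, state_n); k2 = f(t_n + h, state_n + h·k1); state_{n+1} = state_n + (h/2)·(k1 + k2).
1.200000: (0.500000, -1.610000)
  k1 = (1.235050, 1.424850)
  predictor → (0.932268, -1.111303)
  k2 = (2.112177, 0.517534)
  → (1.085765, -1.270083)
(x(1.55), y(1.55)) ≈ (1.0858, -1.2701)

1.0858, -1.2701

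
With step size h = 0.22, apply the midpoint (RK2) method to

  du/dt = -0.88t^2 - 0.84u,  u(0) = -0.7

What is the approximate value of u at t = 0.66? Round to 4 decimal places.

-0.4771

Midpoint: k1 = f(t_n, u_n); k2 = f(t_n + h/2, u_n + (h/2)·k1); u_{n+1} = u_n + h·k2.
t=0.000000, u=-0.700000:
  k1 = f(0.000000, -0.700000) = 0.588000
  k2 = f(0.110000, -0.635320) = 0.523021
  u ← -0.700000 + 0.22·0.523021 = -0.584935
t=0.220000, u=-0.584935:
  k1 = f(0.220000, -0.584935) = 0.448754
  k2 = f(0.330000, -0.535573) = 0.354049
  u ← -0.584935 + 0.22·0.354049 = -0.507045
t=0.440000, u=-0.507045:
  k1 = f(0.440000, -0.507045) = 0.255550
  k2 = f(0.550000, -0.478934) = 0.136105
  u ← -0.507045 + 0.22·0.136105 = -0.477102
u(0.66) ≈ -0.4771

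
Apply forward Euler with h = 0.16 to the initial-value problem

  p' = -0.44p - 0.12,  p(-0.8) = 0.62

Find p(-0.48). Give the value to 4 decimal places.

0.4987

Euler: p_{n+1} = p_n + h·f(t_n, p_n).
t=-0.800000, p=0.620000: f=-0.392800 → p ← 0.620000 + 0.16·(-0.392800) = 0.557152
t=-0.640000, p=0.557152: f=-0.365147 → p ← 0.557152 + 0.16·(-0.365147) = 0.498728
p(-0.48) ≈ 0.4987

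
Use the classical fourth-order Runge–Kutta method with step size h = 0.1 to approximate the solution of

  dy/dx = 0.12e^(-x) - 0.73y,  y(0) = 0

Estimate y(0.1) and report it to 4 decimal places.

0.0110

RK4: k1 = f(x_n, y_n); k2 = f(x_n + h/2, y_n + (h/2)·k1); k3 = f(x_n + h/2, y_n + (h/2)·k2); k4 = f(x_n + h, y_n + h·k3); y_{n+1} = y_n + (h/6)·(k1 + 2k2 + 2k3 + k4).
x=0.000000, y=0.000000:
  k1 = f(0.000000, 0.000000) = 0.120000
  k2 = f(0.050000, 0.006000) = 0.109768
  k3 = f(0.050000, 0.005488) = 0.110141
  k4 = f(0.100000, 0.011014) = 0.100540
  y ← 0.000000 + (0.1/6)·(k1 + 2k2 + 2k3 + k4) = 0.011006
y(0.1) ≈ 0.0110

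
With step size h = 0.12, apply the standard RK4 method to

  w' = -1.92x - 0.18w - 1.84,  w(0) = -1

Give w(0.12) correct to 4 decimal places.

RK4: k1 = f(x_n, w_n); k2 = f(x_n + h/2, w_n + (h/2)·k1); k3 = f(x_n + h/2, w_n + (h/2)·k2); k4 = f(x_n + h, w_n + h·k3); w_{n+1} = w_n + (h/6)·(k1 + 2k2 + 2k3 + k4).
x=0.000000, w=-1.000000:
  k1 = f(0.000000, -1.000000) = -1.660000
  k2 = f(0.060000, -1.099600) = -1.757272
  k3 = f(0.060000, -1.105436) = -1.756221
  k4 = f(0.120000, -1.210747) = -1.852466
  w ← -1.000000 + (0.12/6)·(k1 + 2k2 + 2k3 + k4) = -1.210789
w(0.12) ≈ -1.2108

-1.2108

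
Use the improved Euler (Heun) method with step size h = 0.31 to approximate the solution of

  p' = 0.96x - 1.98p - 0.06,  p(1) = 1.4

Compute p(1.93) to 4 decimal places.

0.8864

Heun: k1 = f(x_n, p_n); k2 = f(x_n + h, p_n + h·k1); p_{n+1} = p_n + (h/2)·(k1 + k2).
x=1.000000, p=1.400000:
  k1 = f(1.000000, 1.400000) = -1.872000
  k2 = f(1.310000, 0.819680) = -0.425366
  p ← 1.400000 + (0.31/2)·(-1.872000 + (-0.425366)) = 1.043908
x=1.310000, p=1.043908:
  k1 = f(1.310000, 1.043908) = -0.869338
  k2 = f(1.620000, 0.774413) = -0.038138
  p ← 1.043908 + (0.31/2)·(-0.869338 + (-0.038138)) = 0.903249
x=1.620000, p=0.903249:
  k1 = f(1.620000, 0.903249) = -0.293234
  k2 = f(1.930000, 0.812347) = 0.184353
  p ← 0.903249 + (0.31/2)·(-0.293234 + 0.184353) = 0.886373
p(1.93) ≈ 0.8864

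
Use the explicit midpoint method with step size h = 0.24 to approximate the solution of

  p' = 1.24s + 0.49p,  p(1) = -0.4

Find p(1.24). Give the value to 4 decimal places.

-0.0990

Midpoint: k1 = f(s_n, p_n); k2 = f(s_n + h/2, p_n + (h/2)·k1); p_{n+1} = p_n + h·k2.
s=1.000000, p=-0.400000:
  k1 = f(1.000000, -0.400000) = 1.044000
  k2 = f(1.120000, -0.274720) = 1.254187
  p ← -0.400000 + 0.24·1.254187 = -0.098995
p(1.24) ≈ -0.0990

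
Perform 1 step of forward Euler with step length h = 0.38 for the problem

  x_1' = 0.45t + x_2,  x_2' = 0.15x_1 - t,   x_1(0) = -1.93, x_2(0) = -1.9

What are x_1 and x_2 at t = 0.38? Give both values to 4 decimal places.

Euler on (x_1,x_2): x_1_{n+1} = x_1_n + h·x_1', x_2_{n+1} = x_2_n + h·x_2'.
0.000000: (-1.930000, -1.900000); f=(-1.900000, -0.289500) → (-2.652000, -2.010010)
(x_1(0.38), x_2(0.38)) ≈ (-2.6520, -2.0100)

-2.6520, -2.0100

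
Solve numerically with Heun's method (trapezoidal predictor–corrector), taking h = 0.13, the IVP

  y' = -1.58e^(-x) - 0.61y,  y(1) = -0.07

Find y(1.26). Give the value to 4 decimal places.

Heun: k1 = f(x_n, y_n); k2 = f(x_n + h, y_n + h·k1); y_{n+1} = y_n + (h/2)·(k1 + k2).
x=1.000000, y=-0.070000:
  k1 = f(1.000000, -0.070000) = -0.538550
  k2 = f(1.130000, -0.140011) = -0.424986
  y ← -0.070000 + (0.13/2)·(-0.538550 + (-0.424986)) = -0.132630
x=1.130000, y=-0.132630:
  k1 = f(1.130000, -0.132630) = -0.429488
  k2 = f(1.260000, -0.188463) = -0.333211
  y ← -0.132630 + (0.13/2)·(-0.429488 + (-0.333211)) = -0.182205
y(1.26) ≈ -0.1822

-0.1822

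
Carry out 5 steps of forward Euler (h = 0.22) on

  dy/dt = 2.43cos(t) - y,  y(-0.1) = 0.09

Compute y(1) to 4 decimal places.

1.5147

Euler: y_{n+1} = y_n + h·f(t_n, y_n).
t=-0.100000, y=0.090000: f=2.327860 → y ← 0.090000 + 0.22·2.327860 = 0.602129
t=0.120000, y=0.602129: f=1.810396 → y ← 0.602129 + 0.22·1.810396 = 1.000416
t=0.340000, y=1.000416: f=1.290478 → y ← 1.000416 + 0.22·1.290478 = 1.284321
t=0.560000, y=1.284321: f=0.774509 → y ← 1.284321 + 0.22·0.774509 = 1.454713
t=0.780000, y=1.454713: f=0.272807 → y ← 1.454713 + 0.22·0.272807 = 1.514731
y(1) ≈ 1.5147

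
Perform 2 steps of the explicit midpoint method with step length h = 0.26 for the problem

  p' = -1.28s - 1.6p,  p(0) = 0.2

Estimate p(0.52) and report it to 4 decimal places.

Midpoint: k1 = f(s_n, p_n); k2 = f(s_n + h/2, p_n + (h/2)·k1); p_{n+1} = p_n + h·k2.
s=0.000000, p=0.200000:
  k1 = f(0.000000, 0.200000) = -0.320000
  k2 = f(0.130000, 0.158400) = -0.419840
  p ← 0.200000 + 0.26·(-0.419840) = 0.090842
s=0.260000, p=0.090842:
  k1 = f(0.260000, 0.090842) = -0.478147
  k2 = f(0.390000, 0.028683) = -0.545092
  p ← 0.090842 + 0.26·(-0.545092) = -0.050882
p(0.52) ≈ -0.0509

-0.0509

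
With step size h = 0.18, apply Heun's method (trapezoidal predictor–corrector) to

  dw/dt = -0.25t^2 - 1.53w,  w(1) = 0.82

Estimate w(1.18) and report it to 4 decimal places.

0.5776

Heun: k1 = f(t_n, w_n); k2 = f(t_n + h, w_n + h·k1); w_{n+1} = w_n + (h/2)·(k1 + k2).
t=1.000000, w=0.820000:
  k1 = f(1.000000, 0.820000) = -1.504600
  k2 = f(1.180000, 0.549172) = -1.188333
  w ← 0.820000 + (0.18/2)·(-1.504600 + (-1.188333)) = 0.577636
w(1.18) ≈ 0.5776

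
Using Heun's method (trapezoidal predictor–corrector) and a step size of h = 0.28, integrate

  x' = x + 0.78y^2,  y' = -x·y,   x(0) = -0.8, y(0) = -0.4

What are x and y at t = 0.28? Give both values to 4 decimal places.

-1.0068, -0.5126

Heun on (x,y): k1 = f(t_n, state_n); k2 = f(t_n + h, state_n + h·k1); state_{n+1} = state_n + (h/2)·(k1 + k2).
0.000000: (-0.800000, -0.400000)
  k1 = (-0.675200, -0.320000)
  predictor → (-0.989056, -0.489600)
  k2 = (-0.802084, -0.484242)
  → (-1.006820, -0.512594)
(x(0.28), y(0.28)) ≈ (-1.0068, -0.5126)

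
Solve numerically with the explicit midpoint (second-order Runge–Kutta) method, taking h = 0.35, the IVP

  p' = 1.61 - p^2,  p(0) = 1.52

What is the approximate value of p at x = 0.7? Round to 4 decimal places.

Midpoint: k1 = f(x_n, p_n); k2 = f(x_n + h/2, p_n + (h/2)·k1); p_{n+1} = p_n + h·k2.
x=0.000000, p=1.520000:
  k1 = f(0.000000, 1.520000) = -0.700400
  k2 = f(0.175000, 1.397430) = -0.342811
  p ← 1.520000 + 0.35·(-0.342811) = 1.400016
x=0.350000, p=1.400016:
  k1 = f(0.350000, 1.400016) = -0.350046
  k2 = f(0.525000, 1.338758) = -0.182274
  p ← 1.400016 + 0.35·(-0.182274) = 1.336220
p(0.7) ≈ 1.3362

1.3362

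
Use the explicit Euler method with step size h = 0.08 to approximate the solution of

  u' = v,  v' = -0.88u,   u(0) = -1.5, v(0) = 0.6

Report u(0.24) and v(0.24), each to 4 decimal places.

Euler on (u,v): u_{n+1} = u_n + h·u', v_{n+1} = v_n + h·v'.
0.000000: (-1.500000, 0.600000); f=(0.600000, 1.320000) → (-1.452000, 0.705600)
0.080000: (-1.452000, 0.705600); f=(0.705600, 1.277760) → (-1.395552, 0.807821)
0.160000: (-1.395552, 0.807821); f=(0.807821, 1.228086) → (-1.330926, 0.906068)
(u(0.24), v(0.24)) ≈ (-1.3309, 0.9061)

-1.3309, 0.9061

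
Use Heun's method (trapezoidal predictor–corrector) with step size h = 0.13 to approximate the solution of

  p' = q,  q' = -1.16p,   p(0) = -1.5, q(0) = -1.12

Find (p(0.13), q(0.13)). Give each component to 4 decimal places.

Heun on (p,q): k1 = f(x_n, state_n); k2 = f(x_n + h, state_n + h·k1); state_{n+1} = state_n + (h/2)·(k1 + k2).
0.000000: (-1.500000, -1.120000)
  k1 = (-1.120000, 1.740000)
  predictor → (-1.645600, -0.893800)
  k2 = (-0.893800, 1.908896)
  → (-1.630897, -0.882822)
(p(0.13), q(0.13)) ≈ (-1.6309, -0.8828)

-1.6309, -0.8828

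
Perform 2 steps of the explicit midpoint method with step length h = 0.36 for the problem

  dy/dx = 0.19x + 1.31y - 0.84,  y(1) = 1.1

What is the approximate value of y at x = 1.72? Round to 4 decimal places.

Midpoint: k1 = f(x_n, y_n); k2 = f(x_n + h/2, y_n + (h/2)·k1); y_{n+1} = y_n + h·k2.
x=1.000000, y=1.100000:
  k1 = f(1.000000, 1.100000) = 0.791000
  k2 = f(1.180000, 1.242380) = 1.011718
  y ← 1.100000 + 0.36·1.011718 = 1.464218
x=1.360000, y=1.464218:
  k1 = f(1.360000, 1.464218) = 1.336526
  k2 = f(1.540000, 1.704793) = 1.685879
  y ← 1.464218 + 0.36·1.685879 = 2.071135
y(1.72) ≈ 2.0711

2.0711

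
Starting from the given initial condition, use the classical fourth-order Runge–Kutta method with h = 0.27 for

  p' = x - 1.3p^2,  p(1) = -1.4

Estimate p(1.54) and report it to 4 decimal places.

RK4: k1 = f(x_n, p_n); k2 = f(x_n + h/2, p_n + (h/2)·k1); k3 = f(x_n + h/2, p_n + (h/2)·k2); k4 = f(x_n + h, p_n + h·k3); p_{n+1} = p_n + (h/6)·(k1 + 2k2 + 2k3 + k4).
x=1.000000, p=-1.400000:
  k1 = f(1.000000, -1.400000) = -1.548000
  k2 = f(1.135000, -1.608980) = -2.230462
  k3 = f(1.135000, -1.701112) = -2.626918
  k4 = f(1.270000, -2.109268) = -4.513714
  p ← -1.400000 + (0.27/6)·(k1 + 2k2 + 2k3 + k4) = -2.109941
x=1.270000, p=-2.109941:
  k1 = f(1.270000, -2.109941) = -4.517408
  k2 = f(1.405000, -2.719791) = -8.211445
  k3 = f(1.405000, -3.218486) = -12.061251
  k4 = f(1.540000, -5.366479) = -35.898827
  p ← -2.109941 + (0.27/6)·(k1 + 2k2 + 2k3 + k4) = -5.753214
p(1.54) ≈ -5.7532

-5.7532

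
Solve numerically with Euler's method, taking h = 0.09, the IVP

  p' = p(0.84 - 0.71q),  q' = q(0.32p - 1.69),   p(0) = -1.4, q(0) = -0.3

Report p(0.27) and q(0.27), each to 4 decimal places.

Euler on (p,q): p_{n+1} = p_n + h·p', q_{n+1} = q_n + h·q'.
0.000000: (-1.400000, -0.300000); f=(-1.474200, 0.641400) → (-1.532678, -0.242274)
0.090000: (-1.532678, -0.242274); f=(-1.551092, 0.528268) → (-1.672276, -0.194730)
0.180000: (-1.672276, -0.194730); f=(-1.635918, 0.433299) → (-1.819509, -0.155733)
(p(0.27), q(0.27)) ≈ (-1.8195, -0.1557)

-1.8195, -0.1557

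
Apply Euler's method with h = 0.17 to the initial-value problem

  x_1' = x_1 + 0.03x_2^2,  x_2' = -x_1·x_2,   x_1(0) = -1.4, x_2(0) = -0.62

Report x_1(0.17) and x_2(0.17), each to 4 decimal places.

Euler on (x_1,x_2): x_1_{n+1} = x_1_n + h·x_1', x_2_{n+1} = x_2_n + h·x_2'.
0.000000: (-1.400000, -0.620000); f=(-1.388468, -0.868000) → (-1.636040, -0.767560)
(x_1(0.17), x_2(0.17)) ≈ (-1.6360, -0.7676)

-1.6360, -0.7676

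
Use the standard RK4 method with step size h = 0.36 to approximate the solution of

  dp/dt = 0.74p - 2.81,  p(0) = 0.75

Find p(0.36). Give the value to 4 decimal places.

-0.1802

RK4: k1 = f(t_n, p_n); k2 = f(t_n + h/2, p_n + (h/2)·k1); k3 = f(t_n + h/2, p_n + (h/2)·k2); k4 = f(t_n + h, p_n + h·k3); p_{n+1} = p_n + (h/6)·(k1 + 2k2 + 2k3 + k4).
t=0.000000, p=0.750000:
  k1 = f(0.000000, 0.750000) = -2.255000
  k2 = f(0.180000, 0.344100) = -2.555366
  k3 = f(0.180000, 0.290034) = -2.595375
  k4 = f(0.360000, -0.184335) = -2.946408
  p ← 0.750000 + (0.36/6)·(k1 + 2k2 + 2k3 + k4) = -0.180173
p(0.36) ≈ -0.1802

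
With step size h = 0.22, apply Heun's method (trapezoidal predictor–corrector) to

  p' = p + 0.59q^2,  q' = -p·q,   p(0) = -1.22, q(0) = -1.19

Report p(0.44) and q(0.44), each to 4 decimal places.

-1.1113, -2.0506

Heun on (p,q): k1 = f(t_n, state_n); k2 = f(t_n + h, state_n + h·k1); state_{n+1} = state_n + (h/2)·(k1 + k2).
0.000000: (-1.220000, -1.190000)
  k1 = (-0.384501, -1.451800)
  predictor → (-1.304590, -1.509396)
  k2 = (0.039593, -1.969143)
  → (-1.257940, -1.566304)
0.220000: (-1.257940, -1.566304)
  k1 = (0.189512, -1.970316)
  predictor → (-1.216247, -1.999773)
  k2 = (1.143218, -2.432219)
  → (-1.111340, -2.050583)
(p(0.44), q(0.44)) ≈ (-1.1113, -2.0506)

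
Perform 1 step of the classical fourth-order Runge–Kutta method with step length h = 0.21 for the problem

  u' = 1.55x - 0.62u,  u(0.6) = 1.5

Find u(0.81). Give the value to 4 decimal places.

RK4: k1 = f(x_n, u_n); k2 = f(x_n + h/2, u_n + (h/2)·k1); k3 = f(x_n + h/2, u_n + (h/2)·k2); k4 = f(x_n + h, u_n + h·k3); u_{n+1} = u_n + (h/6)·(k1 + 2k2 + 2k3 + k4).
x=0.600000, u=1.500000:
  k1 = f(0.600000, 1.500000) = 0.000000
  k2 = f(0.705000, 1.500000) = 0.162750
  k3 = f(0.705000, 1.517089) = 0.152155
  k4 = f(0.810000, 1.531953) = 0.305689
  u ← 1.500000 + (0.21/6)·(k1 + 2k2 + 2k3 + k4) = 1.532742
u(0.81) ≈ 1.5327

1.5327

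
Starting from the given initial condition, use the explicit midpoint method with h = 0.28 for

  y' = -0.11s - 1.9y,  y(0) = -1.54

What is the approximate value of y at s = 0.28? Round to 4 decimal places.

Midpoint: k1 = f(s_n, y_n); k2 = f(s_n + h/2, y_n + (h/2)·k1); y_{n+1} = y_n + h·k2.
s=0.000000, y=-1.540000:
  k1 = f(0.000000, -1.540000) = 2.926000
  k2 = f(0.140000, -1.130360) = 2.132284
  y ← -1.540000 + 0.28·2.132284 = -0.942960
y(0.28) ≈ -0.9430

-0.9430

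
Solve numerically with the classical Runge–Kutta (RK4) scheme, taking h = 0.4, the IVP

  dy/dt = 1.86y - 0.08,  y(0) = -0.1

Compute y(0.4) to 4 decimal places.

RK4: k1 = f(t_n, y_n); k2 = f(t_n + h/2, y_n + (h/2)·k1); k3 = f(t_n + h/2, y_n + (h/2)·k2); k4 = f(t_n + h, y_n + h·k3); y_{n+1} = y_n + (h/6)·(k1 + 2k2 + 2k3 + k4).
t=0.000000, y=-0.100000:
  k1 = f(0.000000, -0.100000) = -0.266000
  k2 = f(0.200000, -0.153200) = -0.364952
  k3 = f(0.200000, -0.172990) = -0.401762
  k4 = f(0.400000, -0.260705) = -0.564911
  y ← -0.100000 + (0.4/6)·(k1 + 2k2 + 2k3 + k4) = -0.257623
y(0.4) ≈ -0.2576

-0.2576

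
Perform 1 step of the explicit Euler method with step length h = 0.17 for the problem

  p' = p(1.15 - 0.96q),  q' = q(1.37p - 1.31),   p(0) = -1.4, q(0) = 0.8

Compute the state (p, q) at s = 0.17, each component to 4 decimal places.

-1.4909, 0.3610

Euler on (p,q): p_{n+1} = p_n + h·p', q_{n+1} = q_n + h·q'.
0.000000: (-1.400000, 0.800000); f=(-0.534800, -2.582400) → (-1.490916, 0.360992)
(p(0.17), q(0.17)) ≈ (-1.4909, 0.3610)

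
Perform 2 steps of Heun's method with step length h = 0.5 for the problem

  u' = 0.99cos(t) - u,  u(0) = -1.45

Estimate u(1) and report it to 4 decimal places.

Heun: k1 = f(t_n, u_n); k2 = f(t_n + h, u_n + h·k1); u_{n+1} = u_n + (h/2)·(k1 + k2).
t=0.000000, u=-1.450000:
  k1 = f(0.000000, -1.450000) = 2.440000
  k2 = f(0.500000, -0.230000) = 1.098807
  u ← -1.450000 + (0.5/2)·(2.440000 + 1.098807) = -0.565298
t=0.500000, u=-0.565298:
  k1 = f(0.500000, -0.565298) = 1.434105
  k2 = f(1.000000, 0.151754) = 0.383145
  u ← -0.565298 + (0.5/2)·(1.434105 + 0.383145) = -0.110986
u(1) ≈ -0.1110

-0.1110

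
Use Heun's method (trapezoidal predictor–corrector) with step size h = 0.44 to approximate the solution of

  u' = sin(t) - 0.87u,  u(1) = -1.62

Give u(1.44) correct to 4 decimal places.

-0.7862

Heun: k1 = f(t_n, u_n); k2 = f(t_n + h, u_n + h·k1); u_{n+1} = u_n + (h/2)·(k1 + k2).
t=1.000000, u=-1.620000:
  k1 = f(1.000000, -1.620000) = 2.250871
  k2 = f(1.440000, -0.629617) = 1.539225
  u ← -1.620000 + (0.44/2)·(2.250871 + 1.539225) = -0.786179
u(1.44) ≈ -0.7862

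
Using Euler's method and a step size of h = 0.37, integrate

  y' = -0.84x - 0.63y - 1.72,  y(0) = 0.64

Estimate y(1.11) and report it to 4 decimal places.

-1.5283

Euler: y_{n+1} = y_n + h·f(x_n, y_n).
x=0.000000, y=0.640000: f=-2.123200 → y ← 0.640000 + 0.37·(-2.123200) = -0.145584
x=0.370000, y=-0.145584: f=-1.939082 → y ← -0.145584 + 0.37·(-1.939082) = -0.863044
x=0.740000, y=-0.863044: f=-1.797882 → y ← -0.863044 + 0.37·(-1.797882) = -1.528261
y(1.11) ≈ -1.5283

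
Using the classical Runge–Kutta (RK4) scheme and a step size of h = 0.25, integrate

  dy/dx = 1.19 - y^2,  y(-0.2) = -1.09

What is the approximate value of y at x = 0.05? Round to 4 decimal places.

-1.0894

RK4: k1 = f(x_n, y_n); k2 = f(x_n + h/2, y_n + (h/2)·k1); k3 = f(x_n + h/2, y_n + (h/2)·k2); k4 = f(x_n + h, y_n + h·k3); y_{n+1} = y_n + (h/6)·(k1 + 2k2 + 2k3 + k4).
x=-0.200000, y=-1.090000:
  k1 = f(-0.200000, -1.090000) = 0.001900
  k2 = f(-0.075000, -1.089763) = 0.002418
  k3 = f(-0.075000, -1.089698) = 0.002559
  k4 = f(0.050000, -1.089360) = 0.003294
  y ← -1.090000 + (0.25/6)·(k1 + 2k2 + 2k3 + k4) = -1.089369
y(0.05) ≈ -1.0894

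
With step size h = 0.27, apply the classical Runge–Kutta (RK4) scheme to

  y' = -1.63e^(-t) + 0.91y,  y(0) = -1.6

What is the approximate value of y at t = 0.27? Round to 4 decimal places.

RK4: k1 = f(t_n, y_n); k2 = f(t_n + h/2, y_n + (h/2)·k1); k3 = f(t_n + h/2, y_n + (h/2)·k2); k4 = f(t_n + h, y_n + h·k3); y_{n+1} = y_n + (h/6)·(k1 + 2k2 + 2k3 + k4).
t=0.000000, y=-1.600000:
  k1 = f(0.000000, -1.600000) = -3.086000
  k2 = f(0.135000, -2.016610) = -3.259272
  k3 = f(0.135000, -2.040002) = -3.280559
  k4 = f(0.270000, -2.485751) = -3.506342
  y ← -1.600000 + (0.27/6)·(k1 + 2k2 + 2k3 + k4) = -2.485240
y(0.27) ≈ -2.4852

-2.4852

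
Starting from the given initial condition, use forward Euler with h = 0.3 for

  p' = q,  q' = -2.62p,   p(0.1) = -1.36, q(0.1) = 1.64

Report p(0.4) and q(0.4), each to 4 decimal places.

Euler on (p,q): p_{n+1} = p_n + h·p', q_{n+1} = q_n + h·q'.
0.100000: (-1.360000, 1.640000); f=(1.640000, 3.563200) → (-0.868000, 2.708960)
(p(0.4), q(0.4)) ≈ (-0.8680, 2.7090)

-0.8680, 2.7090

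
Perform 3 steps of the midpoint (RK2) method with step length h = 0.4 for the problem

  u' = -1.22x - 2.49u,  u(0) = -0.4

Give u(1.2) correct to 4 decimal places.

Midpoint: k1 = f(x_n, u_n); k2 = f(x_n + h/2, u_n + (h/2)·k1); u_{n+1} = u_n + h·k2.
x=0.000000, u=-0.400000:
  k1 = f(0.000000, -0.400000) = 0.996000
  k2 = f(0.200000, -0.200800) = 0.255992
  u ← -0.400000 + 0.4·0.255992 = -0.297603
x=0.400000, u=-0.297603:
  k1 = f(0.400000, -0.297603) = 0.253032
  k2 = f(0.600000, -0.246997) = -0.116978
  u ← -0.297603 + 0.4·(-0.116978) = -0.344394
x=0.800000, u=-0.344394:
  k1 = f(0.800000, -0.344394) = -0.118458
  k2 = f(1.000000, -0.368086) = -0.303466
  u ← -0.344394 + 0.4·(-0.303466) = -0.465781
u(1.2) ≈ -0.4658

-0.4658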